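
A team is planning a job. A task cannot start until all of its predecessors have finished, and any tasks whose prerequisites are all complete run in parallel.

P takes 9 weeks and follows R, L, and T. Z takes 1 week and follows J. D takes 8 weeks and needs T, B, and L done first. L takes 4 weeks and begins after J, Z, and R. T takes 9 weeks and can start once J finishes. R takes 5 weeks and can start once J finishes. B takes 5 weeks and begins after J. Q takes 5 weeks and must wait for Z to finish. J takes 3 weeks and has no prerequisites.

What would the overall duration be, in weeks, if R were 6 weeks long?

As given, the longest chain is J→R→L→P = 3+5+4+9 = 21, so the finish is 21 weeks.
Since R is critical, the +1 change carries straight to that chain (now 22 weeks).
No other chain overtakes it, so the finish is 22 weeks.

22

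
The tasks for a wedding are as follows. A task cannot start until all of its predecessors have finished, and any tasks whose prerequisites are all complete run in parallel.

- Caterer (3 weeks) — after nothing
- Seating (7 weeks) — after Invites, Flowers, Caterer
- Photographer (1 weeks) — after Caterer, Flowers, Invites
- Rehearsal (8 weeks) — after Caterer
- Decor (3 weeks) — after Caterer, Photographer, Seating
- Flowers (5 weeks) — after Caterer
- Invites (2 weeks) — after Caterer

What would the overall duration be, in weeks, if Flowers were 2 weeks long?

Critical path before the change: Caterer→Flowers→Seating→Decor = 3+5+7+3 = 18 giving 18 weeks.
Since Flowers is critical, the -3 change carries straight to that chain (now 15 weeks).
The binding chain switches to Caterer→Invites→Seating→Decor = 3+2+7+3 = 15; finish 15 weeks.

15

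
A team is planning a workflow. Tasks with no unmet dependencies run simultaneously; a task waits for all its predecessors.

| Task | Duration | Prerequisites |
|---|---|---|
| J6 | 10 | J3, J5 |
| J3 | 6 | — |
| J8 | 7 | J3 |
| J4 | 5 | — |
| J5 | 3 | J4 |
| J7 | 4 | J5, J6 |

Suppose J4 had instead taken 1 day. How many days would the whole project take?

Critical path before the change: J4→J5→J6→J7 = 5+3+10+4 = 22 giving 22 days.
J4 is on the critical path; changing it to 1 makes that path 18 days.
New critical path: J3→J6→J7 = 6+10+4 = 20 ⇒ 20 days.

20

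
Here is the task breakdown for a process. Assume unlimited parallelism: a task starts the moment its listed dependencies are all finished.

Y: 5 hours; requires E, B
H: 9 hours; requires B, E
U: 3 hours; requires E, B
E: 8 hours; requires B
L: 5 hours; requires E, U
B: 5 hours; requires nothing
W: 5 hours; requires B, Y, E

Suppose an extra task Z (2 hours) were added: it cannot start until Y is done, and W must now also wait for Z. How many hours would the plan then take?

Originally the plan takes 23 hours.
With Z inserted, W now waits for max(B, Y, E, Z).
New critical path: B→E→Y→Z→W = 5+8+5+2+5 = 25 ⇒ 25 hours.

25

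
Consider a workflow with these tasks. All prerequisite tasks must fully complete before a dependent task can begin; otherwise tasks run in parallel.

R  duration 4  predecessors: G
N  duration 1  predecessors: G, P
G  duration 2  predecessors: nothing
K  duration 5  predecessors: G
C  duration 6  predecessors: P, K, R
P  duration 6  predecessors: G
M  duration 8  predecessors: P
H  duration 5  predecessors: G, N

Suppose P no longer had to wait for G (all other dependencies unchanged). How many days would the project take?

With the dependency in place, G→P→M = 2+6+8 = 16 sets the finish at 16 days.
Without G→P, P's earliest start moves from 2 to 0.
The longest chain is now P→M = 6+8 = 14, so the project takes 14 days.

14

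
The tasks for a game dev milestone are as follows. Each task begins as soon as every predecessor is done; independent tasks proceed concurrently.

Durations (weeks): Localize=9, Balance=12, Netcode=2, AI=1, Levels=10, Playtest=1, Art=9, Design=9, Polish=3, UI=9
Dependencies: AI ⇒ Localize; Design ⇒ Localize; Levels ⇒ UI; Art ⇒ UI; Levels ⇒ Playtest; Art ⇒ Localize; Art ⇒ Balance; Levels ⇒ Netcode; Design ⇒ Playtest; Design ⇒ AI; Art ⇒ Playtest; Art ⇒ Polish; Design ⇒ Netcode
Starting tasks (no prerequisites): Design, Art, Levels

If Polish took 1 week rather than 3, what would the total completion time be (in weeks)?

As given, the longest chain is Art→Balance = 9+12 = 21, so the finish is 21 weeks.
Polish is off the critical path — its longest chain is 12 weeks, giving 9 of slack.
The critical path is still Art→Balance; finish is now 21 weeks.

21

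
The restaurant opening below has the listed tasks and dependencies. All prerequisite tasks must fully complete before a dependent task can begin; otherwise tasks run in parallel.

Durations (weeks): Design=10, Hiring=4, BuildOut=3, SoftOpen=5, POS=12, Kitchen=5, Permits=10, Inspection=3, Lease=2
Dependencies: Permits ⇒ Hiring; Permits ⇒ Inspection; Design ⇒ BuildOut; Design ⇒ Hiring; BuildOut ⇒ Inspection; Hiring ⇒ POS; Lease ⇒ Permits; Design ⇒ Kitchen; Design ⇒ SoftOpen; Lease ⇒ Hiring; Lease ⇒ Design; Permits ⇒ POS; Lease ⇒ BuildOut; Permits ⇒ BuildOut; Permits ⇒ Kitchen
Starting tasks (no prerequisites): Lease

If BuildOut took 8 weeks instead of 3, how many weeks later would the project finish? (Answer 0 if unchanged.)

0

Baseline: Lease→Permits→Hiring→POS = 2+10+4+12 = 28 → 28 weeks.
The longest path through BuildOut is only 18 weeks, so BuildOut has float 10.
That remains the longest chain; total 28 weeks.
Change in finish: 28 − 28 = +0 weeks.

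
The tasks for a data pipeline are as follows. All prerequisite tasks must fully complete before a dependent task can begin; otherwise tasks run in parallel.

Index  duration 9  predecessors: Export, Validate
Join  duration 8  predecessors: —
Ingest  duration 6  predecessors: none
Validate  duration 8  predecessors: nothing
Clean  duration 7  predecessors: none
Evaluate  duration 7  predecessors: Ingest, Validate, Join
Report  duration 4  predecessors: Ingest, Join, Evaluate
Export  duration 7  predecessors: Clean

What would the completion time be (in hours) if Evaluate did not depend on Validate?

With the dependency in place, Clean→Export→Index = 7+7+9 = 23 sets the finish at 23 hours.
Dropping Validate→Evaluate doesn't change Evaluate's earliest start (8); another predecessor still binds.
After: Clean→Export→Index = 7+7+9 = 23 → 23 hours.

23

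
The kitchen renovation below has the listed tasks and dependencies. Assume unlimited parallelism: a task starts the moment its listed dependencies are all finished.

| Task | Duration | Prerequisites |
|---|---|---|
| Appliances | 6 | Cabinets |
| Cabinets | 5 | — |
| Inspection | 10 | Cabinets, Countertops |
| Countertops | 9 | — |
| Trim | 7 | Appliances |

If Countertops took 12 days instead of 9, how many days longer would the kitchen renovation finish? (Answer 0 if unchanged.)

Actual critical path: Countertops→Inspection = 9+10 = 19 ⇒ 19 days.
Since Countertops is critical, the +3 change carries straight to that chain (now 22 days).
That remains the longest chain; total 22 days.
Change in finish: 22 − 19 = +3 days.

3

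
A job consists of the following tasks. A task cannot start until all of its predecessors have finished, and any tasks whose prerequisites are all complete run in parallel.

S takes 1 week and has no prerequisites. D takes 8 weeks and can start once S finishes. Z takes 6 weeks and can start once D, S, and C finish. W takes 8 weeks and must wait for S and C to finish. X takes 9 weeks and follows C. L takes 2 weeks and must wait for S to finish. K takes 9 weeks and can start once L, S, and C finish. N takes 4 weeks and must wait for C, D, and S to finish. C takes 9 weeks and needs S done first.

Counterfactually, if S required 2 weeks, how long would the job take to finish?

Actual critical path: S→C→X = 1+9+9 = 19 ⇒ 19 weeks.
S is on the critical path; changing it to 2 makes that path 20 weeks.
That remains the longest chain; total 20 weeks.

20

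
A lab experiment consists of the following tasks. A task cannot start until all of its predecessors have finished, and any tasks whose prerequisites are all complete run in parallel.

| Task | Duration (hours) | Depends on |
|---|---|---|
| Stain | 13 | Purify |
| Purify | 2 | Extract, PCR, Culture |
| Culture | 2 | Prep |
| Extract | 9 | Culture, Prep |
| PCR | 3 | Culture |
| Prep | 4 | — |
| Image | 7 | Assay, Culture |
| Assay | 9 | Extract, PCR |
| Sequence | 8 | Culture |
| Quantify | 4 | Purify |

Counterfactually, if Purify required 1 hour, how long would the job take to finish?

31

Actual critical path: Prep→Culture→Extract→Assay→Image = 4+2+9+9+7 = 31 ⇒ 31 hours.
Purify is off the critical path — its longest chain is 30 hours, giving 1 of slack.
No other chain overtakes it, so the finish is 31 hours.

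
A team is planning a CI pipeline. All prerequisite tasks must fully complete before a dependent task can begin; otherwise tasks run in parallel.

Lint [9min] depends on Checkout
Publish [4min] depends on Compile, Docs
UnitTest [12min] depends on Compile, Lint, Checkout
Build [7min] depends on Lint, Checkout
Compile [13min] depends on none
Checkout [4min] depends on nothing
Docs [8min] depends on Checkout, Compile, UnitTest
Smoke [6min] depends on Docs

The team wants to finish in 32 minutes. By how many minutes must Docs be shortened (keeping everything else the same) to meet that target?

Current finish: 39 minutes; target: 32.
Docs is on every critical path, so each minute cut from Docs cuts the finish by one (this holds down to a finish of 32).
Need 39 − 32 = 7 minutes off Docs → Docs becomes 1 minute, finish becomes 32.

7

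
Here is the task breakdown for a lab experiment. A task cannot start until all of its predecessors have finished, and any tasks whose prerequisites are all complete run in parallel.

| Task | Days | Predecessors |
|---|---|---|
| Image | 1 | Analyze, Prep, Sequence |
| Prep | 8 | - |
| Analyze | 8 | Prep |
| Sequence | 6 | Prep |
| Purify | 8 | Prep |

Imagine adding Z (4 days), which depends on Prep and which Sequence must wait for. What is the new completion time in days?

19

Originally the lab experiment takes 17 days.
With Z inserted, Sequence now waits for max(Prep, Z).
New critical path: Prep→Z→Sequence→Image = 8+4+6+1 = 19 ⇒ 19 days.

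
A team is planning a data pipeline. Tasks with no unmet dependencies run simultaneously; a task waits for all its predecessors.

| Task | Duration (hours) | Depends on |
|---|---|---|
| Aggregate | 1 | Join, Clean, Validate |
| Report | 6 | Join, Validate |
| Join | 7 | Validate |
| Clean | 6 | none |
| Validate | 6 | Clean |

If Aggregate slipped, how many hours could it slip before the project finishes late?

The longest chain is Clean→Validate→Join→Report = 6+6+7+6 = 25; overall finish 25 hours.
The longest chain containing Aggregate totals 20 hours.
Float = 25 − 20 = 5.

5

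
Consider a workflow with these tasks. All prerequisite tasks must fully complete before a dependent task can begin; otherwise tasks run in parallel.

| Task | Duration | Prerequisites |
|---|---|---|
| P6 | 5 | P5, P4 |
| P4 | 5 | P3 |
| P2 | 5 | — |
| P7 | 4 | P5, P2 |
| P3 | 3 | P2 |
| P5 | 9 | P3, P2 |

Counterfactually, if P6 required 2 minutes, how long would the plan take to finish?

The binding path is P2→P3→P5→P6 = 5+3+9+5 = 22; finish at 22 minutes.
P6 lies on that path, so at 2 minutes the path becomes 19 minutes.
New critical path: P2→P3→P5→P7 = 5+3+9+4 = 21 ⇒ 21 minutes.

21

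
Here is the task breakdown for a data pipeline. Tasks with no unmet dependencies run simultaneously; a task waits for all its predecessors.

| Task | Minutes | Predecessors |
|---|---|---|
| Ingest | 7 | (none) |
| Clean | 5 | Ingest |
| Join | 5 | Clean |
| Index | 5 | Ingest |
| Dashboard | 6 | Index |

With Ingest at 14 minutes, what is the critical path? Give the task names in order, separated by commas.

As given, the longest chain is Ingest→Index→Dashboard = 7+5+6 = 18, so the finish is 18 minutes.
Since Ingest is critical, the +7 change carries straight to that chain (now 25 minutes).
That remains the longest chain; total 25 minutes.

Ingest, Index, Dashboard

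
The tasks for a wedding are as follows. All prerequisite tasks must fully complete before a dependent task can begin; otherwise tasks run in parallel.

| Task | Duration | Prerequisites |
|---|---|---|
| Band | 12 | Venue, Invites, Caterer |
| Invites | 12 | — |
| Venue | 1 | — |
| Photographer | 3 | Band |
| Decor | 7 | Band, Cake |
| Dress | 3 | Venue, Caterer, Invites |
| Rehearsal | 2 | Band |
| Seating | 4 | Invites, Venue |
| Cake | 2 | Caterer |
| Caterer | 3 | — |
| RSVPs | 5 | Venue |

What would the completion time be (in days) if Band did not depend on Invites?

22

Before: longest chain Invites→Band→Decor = 12+12+7 = 31, finish 31.
Without Invites→Band, Band's earliest start moves from 12 to 3.
After: Caterer→Band→Decor = 3+12+7 = 22 → 22 days.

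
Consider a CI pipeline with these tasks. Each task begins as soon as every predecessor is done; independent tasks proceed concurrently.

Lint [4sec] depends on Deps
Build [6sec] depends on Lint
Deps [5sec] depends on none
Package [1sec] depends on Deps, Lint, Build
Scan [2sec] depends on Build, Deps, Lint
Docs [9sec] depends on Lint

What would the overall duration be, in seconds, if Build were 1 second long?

Actual critical path: Deps→Lint→Docs = 5+4+9 = 18 ⇒ 18 seconds.
Build has 1 second of float (longest path through it is 17).
No other chain overtakes it, so the finish is 18 seconds.

18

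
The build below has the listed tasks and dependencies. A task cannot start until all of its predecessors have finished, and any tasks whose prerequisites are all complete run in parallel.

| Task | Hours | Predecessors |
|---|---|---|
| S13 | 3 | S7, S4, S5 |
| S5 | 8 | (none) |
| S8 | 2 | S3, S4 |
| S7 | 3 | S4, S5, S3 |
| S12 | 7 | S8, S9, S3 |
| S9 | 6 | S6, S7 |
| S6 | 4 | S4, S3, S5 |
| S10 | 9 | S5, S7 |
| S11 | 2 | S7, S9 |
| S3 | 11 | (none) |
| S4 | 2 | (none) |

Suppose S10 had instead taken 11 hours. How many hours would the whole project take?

28

Actual critical path: S3→S6→S9→S12 = 11+4+6+7 = 28 ⇒ 28 hours.
S10 has 5 hours of float (longest path through it is 23).
The critical path is still S3→S6→S9→S12; finish is now 28 hours.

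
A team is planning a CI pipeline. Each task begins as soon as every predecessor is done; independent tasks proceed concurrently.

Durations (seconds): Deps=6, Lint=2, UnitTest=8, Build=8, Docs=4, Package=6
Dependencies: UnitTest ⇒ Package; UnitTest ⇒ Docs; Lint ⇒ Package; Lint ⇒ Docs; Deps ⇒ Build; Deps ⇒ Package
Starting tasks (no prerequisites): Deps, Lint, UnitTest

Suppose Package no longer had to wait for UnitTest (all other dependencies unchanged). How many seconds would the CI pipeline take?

Original critical path: Deps→Build = 6+8 = 14 ⇒ 14 seconds.
Without UnitTest→Package, Package's earliest start moves from 8 to 6.
After: Deps→Build = 6+8 = 14 → 14 seconds.

14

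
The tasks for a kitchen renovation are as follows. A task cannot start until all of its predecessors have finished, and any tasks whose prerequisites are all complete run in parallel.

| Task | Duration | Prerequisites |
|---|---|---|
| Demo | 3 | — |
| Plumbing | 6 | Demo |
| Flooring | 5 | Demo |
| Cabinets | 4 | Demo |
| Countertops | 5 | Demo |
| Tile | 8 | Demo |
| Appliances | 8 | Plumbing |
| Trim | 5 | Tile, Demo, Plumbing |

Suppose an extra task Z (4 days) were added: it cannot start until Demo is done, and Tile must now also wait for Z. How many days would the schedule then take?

Originally the schedule takes 17 days.
With Z inserted, Tile now waits for max(Demo, Z).
New critical path: Demo→Z→Tile→Trim = 3+4+8+5 = 20 ⇒ 20 days.

20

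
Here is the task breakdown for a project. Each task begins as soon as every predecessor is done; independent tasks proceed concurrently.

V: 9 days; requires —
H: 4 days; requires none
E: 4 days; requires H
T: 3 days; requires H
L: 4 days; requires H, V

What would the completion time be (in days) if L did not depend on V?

With the dependency in place, V→L = 9+4 = 13 sets the finish at 13 days.
Without V→L, L's earliest start moves from 9 to 4.
After: V = 9 = 9 → 9 days.

9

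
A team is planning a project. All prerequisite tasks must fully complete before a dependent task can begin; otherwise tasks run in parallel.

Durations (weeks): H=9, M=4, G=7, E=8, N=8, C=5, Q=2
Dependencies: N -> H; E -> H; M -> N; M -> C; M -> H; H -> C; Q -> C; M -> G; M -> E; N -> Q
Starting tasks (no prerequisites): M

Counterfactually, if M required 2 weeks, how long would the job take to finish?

24

As given, the longest chain is M→N→H→C = 4+8+9+5 = 26, so the finish is 26 weeks.
M is on the critical path; changing it to 2 makes that path 24 weeks.
No other chain overtakes it, so the finish is 24 weeks.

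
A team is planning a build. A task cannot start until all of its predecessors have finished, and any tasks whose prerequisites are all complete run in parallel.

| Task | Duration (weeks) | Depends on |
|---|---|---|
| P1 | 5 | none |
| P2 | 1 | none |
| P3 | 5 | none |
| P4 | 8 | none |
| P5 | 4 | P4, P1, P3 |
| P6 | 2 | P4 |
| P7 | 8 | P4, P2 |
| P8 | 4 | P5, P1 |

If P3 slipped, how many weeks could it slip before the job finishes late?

3

P4→P5→P8 = 8+4+4 = 16 sets the makespan at 16 weeks.
P3 finishes as early as 5 and must finish by 8.
Slack of P3 = 3 − 0 = 3 weeks.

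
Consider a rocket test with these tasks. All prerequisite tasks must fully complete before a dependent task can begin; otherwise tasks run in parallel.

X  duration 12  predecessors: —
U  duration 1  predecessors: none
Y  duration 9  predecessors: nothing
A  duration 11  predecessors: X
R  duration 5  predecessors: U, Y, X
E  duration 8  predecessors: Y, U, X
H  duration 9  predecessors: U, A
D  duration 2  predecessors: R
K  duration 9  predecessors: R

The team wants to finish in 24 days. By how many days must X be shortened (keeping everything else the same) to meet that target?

Current finish: 32 days; target: 24.
X is on every critical path, so each day cut from X cuts the finish by one (this holds down to a finish of 23).
Need 32 − 24 = 8 days off X → X becomes 4 days, finish becomes 24.

8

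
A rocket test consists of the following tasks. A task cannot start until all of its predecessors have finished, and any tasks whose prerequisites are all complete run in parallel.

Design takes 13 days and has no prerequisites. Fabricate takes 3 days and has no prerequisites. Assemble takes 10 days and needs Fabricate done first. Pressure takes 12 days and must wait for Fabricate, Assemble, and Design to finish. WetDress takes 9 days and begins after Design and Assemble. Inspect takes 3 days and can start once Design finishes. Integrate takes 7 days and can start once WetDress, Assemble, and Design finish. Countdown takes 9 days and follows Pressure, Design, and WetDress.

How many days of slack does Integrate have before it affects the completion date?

The longest chain is Design→Pressure→Countdown = 13+12+9 = 34; overall finish 34 days.
Longest path through Integrate: 29 days (earliest finish 29, latest finish 34).
So Integrate can slip 34 − 29 = 5 days.

5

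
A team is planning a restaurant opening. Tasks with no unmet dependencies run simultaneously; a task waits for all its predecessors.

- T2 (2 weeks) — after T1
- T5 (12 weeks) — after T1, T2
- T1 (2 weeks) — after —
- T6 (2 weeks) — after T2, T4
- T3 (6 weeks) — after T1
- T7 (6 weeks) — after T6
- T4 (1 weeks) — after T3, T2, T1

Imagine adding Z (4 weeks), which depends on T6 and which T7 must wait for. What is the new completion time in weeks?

21

Originally the restaurant opening takes 17 weeks.
With Z inserted, T7 now waits for max(T6, Z).
New critical path: T1→T3→T4→T6→Z→T7 = 2+6+1+2+4+6 = 21 ⇒ 21 weeks.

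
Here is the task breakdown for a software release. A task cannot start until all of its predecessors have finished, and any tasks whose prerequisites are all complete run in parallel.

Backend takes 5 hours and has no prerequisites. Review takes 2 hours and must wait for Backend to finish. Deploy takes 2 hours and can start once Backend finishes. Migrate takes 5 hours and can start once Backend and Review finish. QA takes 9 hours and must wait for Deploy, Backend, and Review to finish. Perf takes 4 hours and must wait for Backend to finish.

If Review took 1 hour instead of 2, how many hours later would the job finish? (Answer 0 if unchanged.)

0

The binding path is Backend→Review→QA = 5+2+9 = 16; finish at 16 hours.
Review lies on that path, so at 1 hour the path becomes 15 hours.
The binding chain switches to Backend→Deploy→QA = 5+2+9 = 16; finish 16 hours.
Change in finish: 16 − 16 = +0 hours.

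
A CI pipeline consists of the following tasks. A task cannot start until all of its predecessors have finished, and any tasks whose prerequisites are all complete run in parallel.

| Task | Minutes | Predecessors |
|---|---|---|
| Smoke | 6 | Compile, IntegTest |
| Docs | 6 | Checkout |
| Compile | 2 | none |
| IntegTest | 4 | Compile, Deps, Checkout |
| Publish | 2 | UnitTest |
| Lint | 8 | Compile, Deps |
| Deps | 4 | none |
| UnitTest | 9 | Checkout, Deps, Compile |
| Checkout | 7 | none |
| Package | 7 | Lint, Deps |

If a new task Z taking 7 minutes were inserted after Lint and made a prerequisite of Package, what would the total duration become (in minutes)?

Originally the CI pipeline takes 19 minutes.
With Z inserted, Package now waits for max(Lint, Deps, Z).
New critical path: Deps→Lint→Z→Package = 4+8+7+7 = 26 ⇒ 26 minutes.

26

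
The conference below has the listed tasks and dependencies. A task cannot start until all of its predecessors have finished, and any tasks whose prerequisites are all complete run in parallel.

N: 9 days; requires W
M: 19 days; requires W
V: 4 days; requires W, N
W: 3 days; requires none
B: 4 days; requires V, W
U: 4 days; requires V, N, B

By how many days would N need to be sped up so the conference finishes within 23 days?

Current finish: 24 days; target: 23.
N is on every critical path, so each day cut from N cuts the finish by one (this holds down to a finish of 22).
Need 24 − 23 = 1 day off N → N becomes 8 days, finish becomes 23.

1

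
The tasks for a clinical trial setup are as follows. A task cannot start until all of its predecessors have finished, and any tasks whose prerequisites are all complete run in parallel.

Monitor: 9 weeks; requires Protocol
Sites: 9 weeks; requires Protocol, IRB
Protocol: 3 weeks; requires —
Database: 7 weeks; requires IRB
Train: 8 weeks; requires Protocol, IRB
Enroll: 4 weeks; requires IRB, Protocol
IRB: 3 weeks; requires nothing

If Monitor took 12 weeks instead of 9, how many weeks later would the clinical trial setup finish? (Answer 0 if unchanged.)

Baseline: Protocol→Monitor = 3+9 = 12 → 12 weeks.
Monitor is on the critical path; changing it to 12 makes that path 15 weeks.
The critical path is still Protocol→Monitor; finish is now 15 weeks.
Change in finish: 15 − 12 = +3 weeks.

3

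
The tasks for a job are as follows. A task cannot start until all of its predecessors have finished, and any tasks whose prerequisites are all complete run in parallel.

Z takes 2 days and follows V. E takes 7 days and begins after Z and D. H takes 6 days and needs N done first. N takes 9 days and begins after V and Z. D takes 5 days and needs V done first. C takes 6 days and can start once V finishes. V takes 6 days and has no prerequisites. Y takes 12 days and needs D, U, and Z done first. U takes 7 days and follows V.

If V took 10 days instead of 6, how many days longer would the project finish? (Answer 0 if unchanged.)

4

Actual critical path: V→U→Y = 6+7+12 = 25 ⇒ 25 days.
Since V is critical, the +4 change carries straight to that chain (now 29 days).
The critical path is still V→U→Y; finish is now 29 days.
Change in finish: 29 − 25 = +4 days.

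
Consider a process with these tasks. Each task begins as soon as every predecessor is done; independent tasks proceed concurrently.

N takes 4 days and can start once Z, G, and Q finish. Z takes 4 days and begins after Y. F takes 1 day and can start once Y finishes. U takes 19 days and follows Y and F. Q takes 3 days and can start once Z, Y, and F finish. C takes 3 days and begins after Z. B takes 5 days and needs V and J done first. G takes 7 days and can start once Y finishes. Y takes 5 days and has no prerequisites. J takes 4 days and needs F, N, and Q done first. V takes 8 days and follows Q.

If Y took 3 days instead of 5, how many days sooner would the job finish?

Actual critical path: Y→Z→Q→N→J→B = 5+4+3+4+4+5 = 25 ⇒ 25 days.
Y is on the critical path; changing it to 3 makes that path 23 days.
That remains the longest chain; total 23 days.
Change in finish: 23 − 25 = -2 days.

2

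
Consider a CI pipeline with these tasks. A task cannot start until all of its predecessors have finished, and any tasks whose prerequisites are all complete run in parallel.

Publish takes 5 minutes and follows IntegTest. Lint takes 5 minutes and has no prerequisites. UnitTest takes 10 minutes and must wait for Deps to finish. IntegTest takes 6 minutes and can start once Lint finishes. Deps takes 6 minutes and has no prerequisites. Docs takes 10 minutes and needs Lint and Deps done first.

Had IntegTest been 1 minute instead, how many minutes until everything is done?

16

Actual critical path: Lint→IntegTest→Publish = 5+6+5 = 16 ⇒ 16 minutes.
IntegTest is on the critical path; changing it to 1 makes that path 11 minutes.
Now Deps→UnitTest = 6+10 = 16 is longest, so the finish becomes 16 minutes.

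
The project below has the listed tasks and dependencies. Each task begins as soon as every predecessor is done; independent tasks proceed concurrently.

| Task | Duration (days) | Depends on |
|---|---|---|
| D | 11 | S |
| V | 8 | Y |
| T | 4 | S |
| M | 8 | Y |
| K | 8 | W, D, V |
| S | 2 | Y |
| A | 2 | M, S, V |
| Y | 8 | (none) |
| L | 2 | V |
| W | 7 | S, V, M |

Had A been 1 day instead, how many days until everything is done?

Actual critical path: Y→M→W→K = 8+8+7+8 = 31 ⇒ 31 days.
A has 13 days of float (longest path through it is 18).
No other chain overtakes it, so the finish is 31 days.

31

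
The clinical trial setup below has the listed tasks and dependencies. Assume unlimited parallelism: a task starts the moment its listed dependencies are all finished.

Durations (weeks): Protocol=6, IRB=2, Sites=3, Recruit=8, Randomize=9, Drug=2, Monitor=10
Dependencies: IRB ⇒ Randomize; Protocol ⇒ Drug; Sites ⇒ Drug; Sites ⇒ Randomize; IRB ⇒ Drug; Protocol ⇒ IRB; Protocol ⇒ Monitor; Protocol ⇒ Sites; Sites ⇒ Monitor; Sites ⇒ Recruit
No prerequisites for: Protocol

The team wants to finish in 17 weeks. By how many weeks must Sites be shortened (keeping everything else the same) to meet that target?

Current finish: 19 weeks; target: 17.
Sites is on every critical path, so each week cut from Sites cuts the finish by one (this holds down to a finish of 17).
Need 19 − 17 = 2 weeks off Sites → Sites becomes 1 week, finish becomes 17.

2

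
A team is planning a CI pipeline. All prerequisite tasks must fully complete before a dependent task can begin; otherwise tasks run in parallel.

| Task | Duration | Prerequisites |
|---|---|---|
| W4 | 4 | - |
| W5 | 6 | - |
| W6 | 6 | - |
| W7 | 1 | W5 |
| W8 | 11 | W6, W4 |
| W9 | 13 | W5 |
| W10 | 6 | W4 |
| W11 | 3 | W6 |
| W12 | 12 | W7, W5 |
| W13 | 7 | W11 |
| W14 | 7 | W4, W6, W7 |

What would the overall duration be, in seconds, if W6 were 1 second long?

19

Actual critical path: W5→W7→W12 = 6+1+12 = 19 ⇒ 19 seconds.
The longest path through W6 is only 17 seconds, so W6 has float 2.
The critical path is still W5→W7→W12; finish is now 19 seconds.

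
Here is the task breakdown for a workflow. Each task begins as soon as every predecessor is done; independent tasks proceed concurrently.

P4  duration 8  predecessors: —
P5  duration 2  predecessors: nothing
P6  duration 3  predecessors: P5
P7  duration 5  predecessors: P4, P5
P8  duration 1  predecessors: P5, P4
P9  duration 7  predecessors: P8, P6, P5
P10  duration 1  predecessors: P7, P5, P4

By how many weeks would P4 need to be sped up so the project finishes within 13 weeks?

Current finish: 16 weeks; target: 13.
P4 is on every critical path, so each week cut from P4 cuts the finish by one (this holds down to a finish of 12).
Need 16 − 13 = 3 weeks off P4 → P4 becomes 5 weeks, finish becomes 13.

3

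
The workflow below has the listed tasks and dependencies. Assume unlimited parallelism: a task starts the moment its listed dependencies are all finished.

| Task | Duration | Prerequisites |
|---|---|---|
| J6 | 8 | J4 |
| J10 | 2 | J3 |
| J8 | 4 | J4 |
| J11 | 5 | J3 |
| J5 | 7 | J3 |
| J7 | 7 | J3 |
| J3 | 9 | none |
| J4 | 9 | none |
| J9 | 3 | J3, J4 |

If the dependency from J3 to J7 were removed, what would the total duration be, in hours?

17

With the dependency in place, J4→J6 = 9+8 = 17 sets the finish at 17 hours.
Without J3→J7, J7's earliest start moves from 9 to 0.
The longest chain is now J4→J6 = 9+8 = 17, so the schedule takes 17 hours.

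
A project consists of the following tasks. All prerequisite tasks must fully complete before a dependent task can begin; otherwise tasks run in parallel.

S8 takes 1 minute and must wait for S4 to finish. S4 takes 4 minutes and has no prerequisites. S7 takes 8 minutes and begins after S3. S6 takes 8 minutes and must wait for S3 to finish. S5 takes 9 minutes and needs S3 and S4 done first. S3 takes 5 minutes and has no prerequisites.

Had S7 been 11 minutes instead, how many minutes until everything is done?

16

Actual critical path: S3→S5 = 5+9 = 14 ⇒ 14 minutes.
S7 is off the critical path — its longest chain is 13 minutes, giving 1 of slack.
Now S3→S7 = 5+11 = 16 is longest, so the finish becomes 16 minutes.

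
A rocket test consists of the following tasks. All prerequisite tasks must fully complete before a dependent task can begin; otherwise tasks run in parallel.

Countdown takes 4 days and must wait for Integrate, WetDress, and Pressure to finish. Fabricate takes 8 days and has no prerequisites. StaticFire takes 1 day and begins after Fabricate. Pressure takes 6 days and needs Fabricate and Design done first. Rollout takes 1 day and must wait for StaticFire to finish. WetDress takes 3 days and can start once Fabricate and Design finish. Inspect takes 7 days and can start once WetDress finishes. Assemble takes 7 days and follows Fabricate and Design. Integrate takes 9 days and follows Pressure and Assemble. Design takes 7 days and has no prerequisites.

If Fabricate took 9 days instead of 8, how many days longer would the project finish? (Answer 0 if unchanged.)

Critical path before the change: Fabricate→Assemble→Integrate→Countdown = 8+7+9+4 = 28 giving 28 days.
Fabricate is on the critical path; changing it to 9 makes that path 29 days.
That remains the longest chain; total 29 days.
Change in finish: 29 − 28 = +1 days.

1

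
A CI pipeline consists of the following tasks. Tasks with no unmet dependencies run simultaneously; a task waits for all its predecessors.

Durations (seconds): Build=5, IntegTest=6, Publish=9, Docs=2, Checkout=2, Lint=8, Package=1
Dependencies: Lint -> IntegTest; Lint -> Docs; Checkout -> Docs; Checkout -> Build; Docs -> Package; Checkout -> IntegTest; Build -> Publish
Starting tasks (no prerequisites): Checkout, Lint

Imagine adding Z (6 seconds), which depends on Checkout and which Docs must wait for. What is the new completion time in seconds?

16

Originally the plan takes 16 seconds.
With Z inserted, Docs now waits for max(Lint, Checkout, Z).
New critical path: Checkout→Build→Publish = 2+5+9 = 16 ⇒ 16 seconds.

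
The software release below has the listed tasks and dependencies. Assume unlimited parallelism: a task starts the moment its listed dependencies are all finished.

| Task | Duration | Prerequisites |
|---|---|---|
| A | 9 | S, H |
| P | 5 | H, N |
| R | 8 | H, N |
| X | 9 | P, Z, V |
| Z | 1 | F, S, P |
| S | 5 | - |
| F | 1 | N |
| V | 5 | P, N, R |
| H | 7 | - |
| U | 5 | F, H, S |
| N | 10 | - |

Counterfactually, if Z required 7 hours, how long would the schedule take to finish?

Baseline: N→R→V→X = 10+8+5+9 = 32 → 32 hours.
Z has 7 hours of float (longest path through it is 25).
No other chain overtakes it, so the finish is 32 hours.

32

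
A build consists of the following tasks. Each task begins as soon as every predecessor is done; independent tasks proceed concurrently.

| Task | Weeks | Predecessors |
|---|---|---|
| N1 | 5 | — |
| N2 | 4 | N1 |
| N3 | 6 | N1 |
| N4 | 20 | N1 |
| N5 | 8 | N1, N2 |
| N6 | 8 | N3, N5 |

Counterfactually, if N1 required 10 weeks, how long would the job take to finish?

30

Actual critical path: N1→N2→N5→N6 = 5+4+8+8 = 25 ⇒ 25 weeks.
N1 is on the critical path; changing it to 10 makes that path 30 weeks.
The critical path is still N1→N2→N5→N6; finish is now 30 weeks.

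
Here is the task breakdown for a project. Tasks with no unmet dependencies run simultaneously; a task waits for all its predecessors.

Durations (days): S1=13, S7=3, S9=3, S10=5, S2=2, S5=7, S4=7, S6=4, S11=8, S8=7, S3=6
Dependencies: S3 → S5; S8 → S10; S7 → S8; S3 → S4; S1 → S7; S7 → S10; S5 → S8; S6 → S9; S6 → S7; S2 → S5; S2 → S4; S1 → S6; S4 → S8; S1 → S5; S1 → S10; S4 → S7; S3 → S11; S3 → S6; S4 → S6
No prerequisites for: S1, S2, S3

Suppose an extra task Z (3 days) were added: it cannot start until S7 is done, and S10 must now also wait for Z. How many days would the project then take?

32

Originally the project takes 32 days.
With Z inserted, S10 now waits for max(S1, S8, S7, Z).
New critical path: S1→S5→S8→S10 = 13+7+7+5 = 32 ⇒ 32 days.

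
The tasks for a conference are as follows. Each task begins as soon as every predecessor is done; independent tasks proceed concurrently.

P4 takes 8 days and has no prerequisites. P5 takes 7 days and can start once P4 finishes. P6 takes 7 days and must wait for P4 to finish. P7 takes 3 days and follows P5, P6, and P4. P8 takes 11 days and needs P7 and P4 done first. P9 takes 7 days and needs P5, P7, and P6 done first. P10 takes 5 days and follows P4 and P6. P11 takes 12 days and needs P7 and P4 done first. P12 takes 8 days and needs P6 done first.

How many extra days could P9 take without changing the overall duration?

P4→P5→P7→P11 = 8+7+3+12 = 30 sets the makespan at 30 days.
The longest chain containing P9 totals 25 days.
Slack of P9 = 23 − 18 = 5 days.

5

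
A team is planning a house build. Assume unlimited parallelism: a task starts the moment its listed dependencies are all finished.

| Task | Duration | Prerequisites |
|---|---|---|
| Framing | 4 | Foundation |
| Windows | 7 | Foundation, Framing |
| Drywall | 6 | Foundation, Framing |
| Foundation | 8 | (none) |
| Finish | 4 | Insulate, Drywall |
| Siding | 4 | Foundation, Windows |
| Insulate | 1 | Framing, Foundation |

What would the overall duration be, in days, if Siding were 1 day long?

22

As given, the longest chain is Foundation→Framing→Windows→Siding = 8+4+7+4 = 23, so the finish is 23 days.
Siding lies on that path, so at 1 day the path becomes 20 days.
Now Foundation→Framing→Drywall→Finish = 8+4+6+4 = 22 is longest, so the finish becomes 22 days.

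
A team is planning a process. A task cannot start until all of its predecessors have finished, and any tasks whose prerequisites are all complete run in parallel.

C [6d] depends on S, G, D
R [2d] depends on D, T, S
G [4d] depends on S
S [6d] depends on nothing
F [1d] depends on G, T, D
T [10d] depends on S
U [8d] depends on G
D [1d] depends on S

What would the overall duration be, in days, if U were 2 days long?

Actual critical path: S→G→U = 6+4+8 = 18 ⇒ 18 days.
U is on the critical path; changing it to 2 makes that path 12 days.
The binding chain switches to S→T→R = 6+10+2 = 18; finish 18 days.

18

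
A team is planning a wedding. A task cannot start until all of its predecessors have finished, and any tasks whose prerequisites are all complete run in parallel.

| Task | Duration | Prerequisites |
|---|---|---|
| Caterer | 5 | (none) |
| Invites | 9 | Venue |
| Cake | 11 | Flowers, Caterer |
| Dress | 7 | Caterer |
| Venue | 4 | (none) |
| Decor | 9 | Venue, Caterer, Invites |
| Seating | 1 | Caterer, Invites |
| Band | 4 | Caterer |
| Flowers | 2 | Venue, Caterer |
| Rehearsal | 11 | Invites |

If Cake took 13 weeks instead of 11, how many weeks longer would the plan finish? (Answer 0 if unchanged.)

0

Actual critical path: Venue→Invites→Rehearsal = 4+9+11 = 24 ⇒ 24 weeks.
The longest path through Cake is only 18 weeks, so Cake has float 6.
The critical path is still Venue→Invites→Rehearsal; finish is now 24 weeks.
Change in finish: 24 − 24 = +0 weeks.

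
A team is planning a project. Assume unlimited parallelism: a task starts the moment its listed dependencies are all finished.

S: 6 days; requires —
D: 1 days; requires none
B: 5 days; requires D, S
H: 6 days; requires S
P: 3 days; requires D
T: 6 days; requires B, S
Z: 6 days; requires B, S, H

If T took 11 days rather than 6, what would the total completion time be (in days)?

Actual critical path: S→H→Z = 6+6+6 = 18 ⇒ 18 days.
The longest path through T is only 17 days, so T has float 1.
New critical path: S→B→T = 6+5+11 = 22 ⇒ 22 days.

22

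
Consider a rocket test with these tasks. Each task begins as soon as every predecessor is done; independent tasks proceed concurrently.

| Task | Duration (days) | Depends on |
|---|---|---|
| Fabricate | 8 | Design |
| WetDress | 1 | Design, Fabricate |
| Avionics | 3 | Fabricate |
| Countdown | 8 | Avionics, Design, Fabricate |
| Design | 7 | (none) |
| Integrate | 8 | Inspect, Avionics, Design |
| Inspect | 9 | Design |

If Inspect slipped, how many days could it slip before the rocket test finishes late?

The longest chain is Design→Fabricate→Avionics→Integrate = 7+8+3+8 = 26; overall finish 26 days.
Longest path through Inspect: 24 days (earliest finish 16, latest finish 18).
Float = 26 − 24 = 2.

2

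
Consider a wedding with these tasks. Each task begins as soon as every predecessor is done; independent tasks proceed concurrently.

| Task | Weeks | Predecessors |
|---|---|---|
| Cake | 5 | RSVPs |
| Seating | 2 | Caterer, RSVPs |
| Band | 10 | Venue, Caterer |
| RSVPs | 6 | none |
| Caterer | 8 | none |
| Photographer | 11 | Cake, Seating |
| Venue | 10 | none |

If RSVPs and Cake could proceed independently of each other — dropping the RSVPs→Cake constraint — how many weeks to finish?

21

With the dependency in place, RSVPs→Cake→Photographer = 6+5+11 = 22 sets the finish at 22 weeks.
Without RSVPs→Cake, Cake's earliest start moves from 6 to 0.
After: Caterer→Seating→Photographer = 8+2+11 = 21 → 21 weeks.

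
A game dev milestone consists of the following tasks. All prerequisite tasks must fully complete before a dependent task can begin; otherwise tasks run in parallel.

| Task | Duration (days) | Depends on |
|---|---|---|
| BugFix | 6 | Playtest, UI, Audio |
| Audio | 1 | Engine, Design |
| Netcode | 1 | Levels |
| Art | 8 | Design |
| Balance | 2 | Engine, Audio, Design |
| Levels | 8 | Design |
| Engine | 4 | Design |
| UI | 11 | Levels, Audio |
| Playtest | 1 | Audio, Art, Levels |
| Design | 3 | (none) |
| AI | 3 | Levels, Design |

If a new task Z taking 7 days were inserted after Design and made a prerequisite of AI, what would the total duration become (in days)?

28

Originally the job takes 28 days.
With Z inserted, AI now waits for max(Levels, Design, Z).
New critical path: Design→Levels→UI→BugFix = 3+8+11+6 = 28 ⇒ 28 days.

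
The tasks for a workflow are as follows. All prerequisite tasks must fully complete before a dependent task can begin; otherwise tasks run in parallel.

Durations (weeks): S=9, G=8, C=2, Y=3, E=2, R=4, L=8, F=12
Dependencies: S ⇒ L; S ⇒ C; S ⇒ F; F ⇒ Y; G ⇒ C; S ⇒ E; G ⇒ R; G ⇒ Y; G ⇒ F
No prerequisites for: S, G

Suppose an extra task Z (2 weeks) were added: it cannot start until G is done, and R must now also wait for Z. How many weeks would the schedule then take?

Originally the schedule takes 24 weeks.
With Z inserted, R now waits for max(G, Z).
New critical path: S→F→Y = 9+12+3 = 24 ⇒ 24 weeks.

24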